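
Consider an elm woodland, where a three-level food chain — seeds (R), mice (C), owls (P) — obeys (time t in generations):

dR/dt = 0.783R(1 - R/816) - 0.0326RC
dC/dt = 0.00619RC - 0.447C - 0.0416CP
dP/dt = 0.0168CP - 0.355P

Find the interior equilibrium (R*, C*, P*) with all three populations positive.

R* ≈ 98.1, C* ≈ 21.1, P* ≈ 3.85

From dP/dt = 0: 0.0168C* = 0.355, so C* = 21.1.
From dR/dt = 0: 0.783(1 - R*/816) = 0.0326·21.1, giving R* = 816·(1 - 0.88) = 98.1.
From dC/dt = 0: 0.00619·98.1 - 0.447 = 0.0416P*, so P* = 0.16/0.0416 = 3.85.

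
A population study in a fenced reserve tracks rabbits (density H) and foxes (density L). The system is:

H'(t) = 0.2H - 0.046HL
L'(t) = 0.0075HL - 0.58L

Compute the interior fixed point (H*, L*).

Set dL/dt = 0 with L > 0: 0.0075H - 0.58 = 0, so H* = 0.58/0.0075 = 77.3.
Set dH/dt = 0 with H > 0: 0.2 - 0.046L = 0, so L* = 0.2/0.046 = 4.35.

H* ≈ 77.3, L* ≈ 4.35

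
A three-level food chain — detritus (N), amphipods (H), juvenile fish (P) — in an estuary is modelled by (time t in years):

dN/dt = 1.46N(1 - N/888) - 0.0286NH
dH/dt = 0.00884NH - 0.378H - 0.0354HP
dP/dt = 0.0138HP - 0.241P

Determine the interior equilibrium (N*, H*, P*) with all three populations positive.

From dP/dt = 0: 0.0138H* = 0.241, so H* = 17.5.
From dN/dt = 0: 1.46(1 - N*/888) = 0.0286·17.5, giving N* = 888·(1 - 0.342) = 584.
From dH/dt = 0: 0.00884·584 - 0.378 = 0.0354P*, so P* = 4.79/0.0354 = 135.

N* ≈ 584, H* ≈ 17.5, P* ≈ 135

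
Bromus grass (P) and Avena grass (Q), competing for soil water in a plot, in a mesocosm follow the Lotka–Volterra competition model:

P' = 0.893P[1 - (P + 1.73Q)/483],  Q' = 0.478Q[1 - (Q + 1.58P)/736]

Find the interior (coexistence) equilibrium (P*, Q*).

P* ≈ 456, Q* ≈ 15.7

Setting both brackets to zero gives the nullclines P + 1.73Q = 483 and 1.58P + Q = 736.
Substituting Q = 736 - 1.58P into the first: P(1 - 1.73·1.58) = 483 - 1.73·736.
So P* = -790/-1.73 = 456, and then Q* = 736 - 1.58·456 = 15.7.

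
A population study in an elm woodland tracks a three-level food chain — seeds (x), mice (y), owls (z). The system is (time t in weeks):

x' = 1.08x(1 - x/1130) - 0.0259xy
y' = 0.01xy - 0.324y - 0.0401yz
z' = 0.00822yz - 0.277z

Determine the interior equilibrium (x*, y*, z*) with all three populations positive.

From dz/dt = 0: 0.00822y* = 0.277, so y* = 33.7.
From dx/dt = 0: 1.08(1 - x*/1130) = 0.0259·33.7, giving x* = 1130·(1 - 0.808) = 217.
From dy/dt = 0: 0.01·217 - 0.324 = 0.0401z*, so z* = 1.84/0.0401 = 46.

x* ≈ 217, y* ≈ 33.7, z* ≈ 46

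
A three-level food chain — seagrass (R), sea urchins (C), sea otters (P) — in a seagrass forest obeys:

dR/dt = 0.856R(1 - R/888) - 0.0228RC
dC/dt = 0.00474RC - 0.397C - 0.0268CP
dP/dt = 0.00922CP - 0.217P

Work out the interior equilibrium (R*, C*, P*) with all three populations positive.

From dP/dt = 0: 0.00922C* = 0.217, so C* = 23.5.
From dR/dt = 0: 0.856(1 - R*/888) = 0.0228·23.5, giving R* = 888·(1 - 0.627) = 331.
From dC/dt = 0: 0.00474·331 - 0.397 = 0.0268P*, so P* = 1.17/0.0268 = 43.8.

R* ≈ 331, C* ≈ 23.5, P* ≈ 43.8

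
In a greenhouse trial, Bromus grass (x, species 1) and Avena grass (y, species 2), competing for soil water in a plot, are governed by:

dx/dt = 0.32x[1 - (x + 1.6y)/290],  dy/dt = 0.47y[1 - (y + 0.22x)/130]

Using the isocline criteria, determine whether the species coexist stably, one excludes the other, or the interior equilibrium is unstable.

stable coexistence

Compare the nullcline intercepts: K1/α12 = 290/1.6 = 181 > K2 = 130; K2/α21 = 130/0.22 = 591 > K1 = 290.
Since both inequalities hold, each species can invade when rare, so the interior equilibrium is stable.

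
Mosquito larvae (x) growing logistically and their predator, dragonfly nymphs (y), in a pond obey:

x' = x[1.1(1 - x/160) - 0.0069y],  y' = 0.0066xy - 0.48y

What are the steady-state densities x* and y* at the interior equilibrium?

From dy/dt = 0 with y > 0: 0.0066x* = 0.48, so x* = 72.7.
Substitute into dx/dt = 0: 1.1(1 - 72.7/160) = 0.0069y*.
The bracket is 0.545, giving y* = 0.6/0.0069 = 87.

x* ≈ 72.7, y* ≈ 87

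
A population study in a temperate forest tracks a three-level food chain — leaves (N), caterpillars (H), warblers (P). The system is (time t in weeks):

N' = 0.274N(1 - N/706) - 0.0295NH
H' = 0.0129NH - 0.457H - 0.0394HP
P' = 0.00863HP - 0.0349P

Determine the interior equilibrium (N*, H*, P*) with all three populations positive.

N* ≈ 399, H* ≈ 4.04, P* ≈ 119

From dP/dt = 0: 0.00863H* = 0.0349, so H* = 4.04.
From dN/dt = 0: 0.274(1 - N*/706) = 0.0295·4.04, giving N* = 706·(1 - 0.435) = 399.
From dH/dt = 0: 0.0129·399 - 0.457 = 0.0394P*, so P* = 4.69/0.0394 = 119.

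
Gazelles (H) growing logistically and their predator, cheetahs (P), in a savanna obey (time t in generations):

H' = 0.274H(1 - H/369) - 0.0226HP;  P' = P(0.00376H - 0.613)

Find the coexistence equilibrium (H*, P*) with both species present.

From dP/dt = 0 with P > 0: 0.00376H* = 0.613, so H* = 163.
Substitute into dH/dt = 0: 0.274(1 - 163/369) = 0.0226P*.
The bracket is 0.558, giving P* = 0.153/0.0226 = 6.77.

H* ≈ 163, P* ≈ 6.77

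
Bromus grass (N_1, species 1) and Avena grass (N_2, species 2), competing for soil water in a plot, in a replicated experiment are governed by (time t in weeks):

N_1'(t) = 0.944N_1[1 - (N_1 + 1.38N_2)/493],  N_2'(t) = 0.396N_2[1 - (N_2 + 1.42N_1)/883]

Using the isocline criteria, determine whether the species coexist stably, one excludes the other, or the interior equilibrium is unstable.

Compare the nullcline intercepts: K1/α12 = 493/1.38 = 357 < K2 = 883; K2/α21 = 883/1.42 = 622 > K1 = 493.
Since the inequalities point opposite ways, species 2 can invade but species 1 cannot.

species 2 excludes species 1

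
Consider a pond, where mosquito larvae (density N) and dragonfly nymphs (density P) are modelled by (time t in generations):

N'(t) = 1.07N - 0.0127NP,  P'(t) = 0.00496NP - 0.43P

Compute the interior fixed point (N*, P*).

Set dP/dt = 0 with P > 0: 0.00496N - 0.43 = 0, so N* = 0.43/0.00496 = 86.7.
Set dN/dt = 0 with N > 0: 1.07 - 0.0127P = 0, so P* = 1.07/0.0127 = 84.3.

N* ≈ 86.7, P* ≈ 84.3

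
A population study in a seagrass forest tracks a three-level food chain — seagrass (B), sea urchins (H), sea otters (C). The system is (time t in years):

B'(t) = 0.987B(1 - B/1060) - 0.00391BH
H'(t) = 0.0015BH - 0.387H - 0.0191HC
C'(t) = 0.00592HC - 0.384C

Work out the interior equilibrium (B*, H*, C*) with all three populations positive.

B* ≈ 788, H* ≈ 64.9, C* ≈ 41.6

From dC/dt = 0: 0.00592H* = 0.384, so H* = 64.9.
From dB/dt = 0: 0.987(1 - B*/1060) = 0.00391·64.9, giving B* = 1060·(1 - 0.257) = 788.
From dH/dt = 0: 0.0015·788 - 0.387 = 0.0191C*, so C* = 0.794/0.0191 = 41.6.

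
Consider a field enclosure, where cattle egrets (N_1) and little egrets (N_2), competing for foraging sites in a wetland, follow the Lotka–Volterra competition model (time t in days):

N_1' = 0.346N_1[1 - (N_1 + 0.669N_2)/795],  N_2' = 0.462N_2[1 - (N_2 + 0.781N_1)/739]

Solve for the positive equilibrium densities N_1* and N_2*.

N_1* ≈ 630, N_2* ≈ 247

Setting both brackets to zero gives the nullclines N_1 + 0.669N_2 = 795 and 0.781N_1 + N_2 = 739.
Substituting N_2 = 739 - 0.781N_1 into the first: N_1(1 - 0.669·0.781) = 795 - 0.669·739.
So N_1* = 301/0.478 = 630, and then N_2* = 739 - 0.781·630 = 247.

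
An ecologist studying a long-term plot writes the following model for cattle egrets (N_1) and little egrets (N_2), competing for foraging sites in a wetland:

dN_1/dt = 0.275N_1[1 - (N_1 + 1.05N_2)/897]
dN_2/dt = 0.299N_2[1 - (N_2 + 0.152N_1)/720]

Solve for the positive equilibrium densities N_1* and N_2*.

Setting both brackets to zero gives the nullclines N_1 + 1.05N_2 = 897 and 0.152N_1 + N_2 = 720.
Substituting N_2 = 720 - 0.152N_1 into the first: N_1(1 - 1.05·0.152) = 897 - 1.05·720.
So N_1* = 141/0.84 = 168, and then N_2* = 720 - 0.152·168 = 694.

N_1* ≈ 168, N_2* ≈ 694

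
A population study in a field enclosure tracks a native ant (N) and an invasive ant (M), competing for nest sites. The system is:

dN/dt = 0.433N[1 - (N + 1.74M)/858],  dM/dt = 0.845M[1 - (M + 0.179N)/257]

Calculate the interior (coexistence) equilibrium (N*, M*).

Setting both brackets to zero gives the nullclines N + 1.74M = 858 and 0.179N + M = 257.
Substituting M = 257 - 0.179N into the first: N(1 - 1.74·0.179) = 858 - 1.74·257.
So N* = 411/0.689 = 597, and then M* = 257 - 0.179·597 = 150.

N* ≈ 597, M* ≈ 150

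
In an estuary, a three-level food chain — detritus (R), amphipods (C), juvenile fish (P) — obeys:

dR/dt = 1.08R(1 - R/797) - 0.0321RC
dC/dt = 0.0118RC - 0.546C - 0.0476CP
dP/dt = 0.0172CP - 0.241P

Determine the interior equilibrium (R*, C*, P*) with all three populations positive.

R* ≈ 465, C* ≈ 14, P* ≈ 104

From dP/dt = 0: 0.0172C* = 0.241, so C* = 14.
From dR/dt = 0: 1.08(1 - R*/797) = 0.0321·14, giving R* = 797·(1 - 0.416) = 465.
From dC/dt = 0: 0.0118·465 - 0.546 = 0.0476P*, so P* = 4.94/0.0476 = 104.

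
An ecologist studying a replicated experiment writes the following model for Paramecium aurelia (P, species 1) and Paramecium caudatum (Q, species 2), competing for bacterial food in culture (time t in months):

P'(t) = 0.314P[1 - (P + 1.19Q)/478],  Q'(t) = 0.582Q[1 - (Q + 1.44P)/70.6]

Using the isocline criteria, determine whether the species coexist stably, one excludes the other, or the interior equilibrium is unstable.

species 1 excludes species 2

Compare the nullcline intercepts: K1/α12 = 478/1.19 = 402 > K2 = 70.6; K2/α21 = 70.6/1.44 = 49 < K1 = 478.
Since the inequalities point opposite ways, species 1 can invade but species 2 cannot.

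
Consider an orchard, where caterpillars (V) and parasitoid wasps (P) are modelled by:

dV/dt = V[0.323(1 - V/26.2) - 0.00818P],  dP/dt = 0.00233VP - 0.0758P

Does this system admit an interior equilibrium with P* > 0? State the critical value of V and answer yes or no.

Threshold V = 32.5; K < 32.5, so no, the predator goes extinct.

The predator equation gives dP/dt > 0 only when V > 0.0758/0.00233 = 32.5.
Without the predator, V → K = 26.2. Since 26.2 < 32.5, the predator cannot invade.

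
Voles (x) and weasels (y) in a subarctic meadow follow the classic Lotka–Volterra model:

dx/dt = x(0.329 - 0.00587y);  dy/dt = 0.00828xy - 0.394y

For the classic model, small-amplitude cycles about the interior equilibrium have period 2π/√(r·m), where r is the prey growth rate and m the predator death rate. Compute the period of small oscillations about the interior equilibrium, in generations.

Here r = 0.329 and m = 0.394, so r·m = 0.13.
ω = √0.13 = 0.36 per generation, hence T = 2π/ω ≈ 17.5 generations.

T ≈ 17.5 generations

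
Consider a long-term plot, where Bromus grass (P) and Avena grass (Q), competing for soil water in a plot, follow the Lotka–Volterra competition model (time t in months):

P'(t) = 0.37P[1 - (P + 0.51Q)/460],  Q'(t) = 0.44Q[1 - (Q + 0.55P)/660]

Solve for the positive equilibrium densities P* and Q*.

Setting both brackets to zero gives the nullclines P + 0.51Q = 460 and 0.55P + Q = 660.
Substituting Q = 660 - 0.55P into the first: P(1 - 0.51·0.55) = 460 - 0.51·660.
So P* = 123/0.72 = 172, and then Q* = 660 - 0.55·172 = 566.

P* ≈ 172, Q* ≈ 566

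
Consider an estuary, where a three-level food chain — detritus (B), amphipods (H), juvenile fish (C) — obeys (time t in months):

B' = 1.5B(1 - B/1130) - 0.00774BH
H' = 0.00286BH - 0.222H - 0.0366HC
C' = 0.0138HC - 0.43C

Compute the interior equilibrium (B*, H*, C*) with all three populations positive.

From dC/dt = 0: 0.0138H* = 0.43, so H* = 31.2.
From dB/dt = 0: 1.5(1 - B*/1130) = 0.00774·31.2, giving B* = 1130·(1 - 0.161) = 948.
From dH/dt = 0: 0.00286·948 - 0.222 = 0.0366C*, so C* = 2.49/0.0366 = 68.

B* ≈ 948, H* ≈ 31.2, C* ≈ 68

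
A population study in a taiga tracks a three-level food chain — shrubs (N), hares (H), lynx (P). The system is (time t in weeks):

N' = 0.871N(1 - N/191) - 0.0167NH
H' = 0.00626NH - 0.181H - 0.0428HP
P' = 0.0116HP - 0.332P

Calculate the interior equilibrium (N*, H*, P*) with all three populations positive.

From dP/dt = 0: 0.0116H* = 0.332, so H* = 28.6.
From dN/dt = 0: 0.871(1 - N*/191) = 0.0167·28.6, giving N* = 191·(1 - 0.549) = 86.2.
From dH/dt = 0: 0.00626·86.2 - 0.181 = 0.0428P*, so P* = 0.359/0.0428 = 8.38.

N* ≈ 86.2, H* ≈ 28.6, P* ≈ 8.38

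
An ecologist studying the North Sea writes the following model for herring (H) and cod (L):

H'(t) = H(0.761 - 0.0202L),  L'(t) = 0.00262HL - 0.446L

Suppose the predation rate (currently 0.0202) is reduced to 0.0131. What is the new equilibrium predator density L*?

At the interior fixed point, setting dH/dt = 0 with H > 0 fixes L* = (prey growth rate)/(HL coefficient) — independent of the other coefficients.
With the change, L* = 0.761/0.0131 = 58.1; it rises from 37.7.

L* ≈ 58.1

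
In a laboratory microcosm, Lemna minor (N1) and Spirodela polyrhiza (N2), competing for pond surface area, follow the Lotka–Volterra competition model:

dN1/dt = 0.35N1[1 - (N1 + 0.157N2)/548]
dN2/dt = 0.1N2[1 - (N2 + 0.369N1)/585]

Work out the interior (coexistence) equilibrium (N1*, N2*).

Setting both brackets to zero gives the nullclines N1 + 0.157N2 = 548 and 0.369N1 + N2 = 585.
Substituting N2 = 585 - 0.369N1 into the first: N1(1 - 0.157·0.369) = 548 - 0.157·585.
So N1* = 456/0.942 = 484, and then N2* = 585 - 0.369·484 = 406.

N1* ≈ 484, N2* ≈ 406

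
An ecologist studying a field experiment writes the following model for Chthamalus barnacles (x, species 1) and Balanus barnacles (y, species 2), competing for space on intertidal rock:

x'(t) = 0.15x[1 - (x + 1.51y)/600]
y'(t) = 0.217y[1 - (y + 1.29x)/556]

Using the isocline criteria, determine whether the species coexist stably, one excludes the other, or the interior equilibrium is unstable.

Compare the nullcline intercepts: K1/α12 = 600/1.51 = 397 < K2 = 556; K2/α21 = 556/1.29 = 431 < K1 = 600.
Since both are reversed, neither can invade when rare; the interior point is a saddle.

unstable coexistence (outcome depends on initial conditions)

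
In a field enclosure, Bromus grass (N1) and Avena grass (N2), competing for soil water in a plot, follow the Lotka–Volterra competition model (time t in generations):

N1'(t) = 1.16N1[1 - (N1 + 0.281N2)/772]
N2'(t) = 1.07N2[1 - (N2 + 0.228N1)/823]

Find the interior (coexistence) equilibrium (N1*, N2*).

N1* ≈ 578, N2* ≈ 691

Setting both brackets to zero gives the nullclines N1 + 0.281N2 = 772 and 0.228N1 + N2 = 823.
Substituting N2 = 823 - 0.228N1 into the first: N1(1 - 0.281·0.228) = 772 - 0.281·823.
So N1* = 541/0.936 = 578, and then N2* = 823 - 0.228·578 = 691.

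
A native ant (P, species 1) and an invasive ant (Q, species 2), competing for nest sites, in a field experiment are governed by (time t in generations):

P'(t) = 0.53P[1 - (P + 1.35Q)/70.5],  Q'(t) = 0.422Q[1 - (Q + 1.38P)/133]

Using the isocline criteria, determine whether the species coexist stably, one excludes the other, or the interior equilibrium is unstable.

species 2 excludes species 1

Compare the nullcline intercepts: K1/α12 = 70.5/1.35 = 52.2 < K2 = 133; K2/α21 = 133/1.38 = 96.4 > K1 = 70.5.
Since the inequalities point opposite ways, species 2 can invade but species 1 cannot.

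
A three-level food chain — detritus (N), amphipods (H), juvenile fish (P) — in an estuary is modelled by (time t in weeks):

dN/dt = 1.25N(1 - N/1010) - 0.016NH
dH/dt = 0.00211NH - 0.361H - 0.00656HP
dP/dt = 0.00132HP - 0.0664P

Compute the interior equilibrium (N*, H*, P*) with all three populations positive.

N* ≈ 360, H* ≈ 50.3, P* ≈ 60.7

From dP/dt = 0: 0.00132H* = 0.0664, so H* = 50.3.
From dN/dt = 0: 1.25(1 - N*/1010) = 0.016·50.3, giving N* = 1010·(1 - 0.644) = 360.
From dH/dt = 0: 0.00211·360 - 0.361 = 0.00656P*, so P* = 0.398/0.00656 = 60.7.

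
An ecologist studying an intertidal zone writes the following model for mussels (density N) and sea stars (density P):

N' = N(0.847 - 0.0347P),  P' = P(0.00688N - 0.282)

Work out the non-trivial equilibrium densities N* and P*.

N* ≈ 41, P* ≈ 24.4

Set dP/dt = 0 with P > 0: 0.00688N - 0.282 = 0, so N* = 0.282/0.00688 = 41.
Set dN/dt = 0 with N > 0: 0.847 - 0.0347P = 0, so P* = 0.847/0.0347 = 24.4.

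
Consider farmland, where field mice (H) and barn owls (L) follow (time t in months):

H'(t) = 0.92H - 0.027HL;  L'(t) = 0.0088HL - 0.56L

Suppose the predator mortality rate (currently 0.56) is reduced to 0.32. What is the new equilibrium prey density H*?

At the interior fixed point, setting dL/dt = 0 with L > 0 fixes H* = (predator death rate)/(HL coefficient) — independent of the other coefficients.
With the change, H* = 0.32/0.0088 = 36.4; it falls from 63.6.

H* ≈ 36.4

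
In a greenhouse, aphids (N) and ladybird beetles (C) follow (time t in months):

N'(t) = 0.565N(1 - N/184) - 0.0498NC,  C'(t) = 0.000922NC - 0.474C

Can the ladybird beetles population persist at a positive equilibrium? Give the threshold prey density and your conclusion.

The predator equation gives dC/dt > 0 only when N > 0.474/0.000922 = 514.
Without the predator, N → K = 184. Since 184 < 514, the predator cannot invade.

Threshold N = 514; K < 514, so no, the predator goes extinct.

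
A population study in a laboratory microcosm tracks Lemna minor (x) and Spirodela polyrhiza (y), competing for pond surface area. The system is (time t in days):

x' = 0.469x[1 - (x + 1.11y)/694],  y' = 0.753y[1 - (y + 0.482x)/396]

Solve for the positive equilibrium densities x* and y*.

x* ≈ 547, y* ≈ 132

Setting both brackets to zero gives the nullclines x + 1.11y = 694 and 0.482x + y = 396.
Substituting y = 396 - 0.482x into the first: x(1 - 1.11·0.482) = 694 - 1.11·396.
So x* = 254/0.465 = 547, and then y* = 396 - 0.482·547 = 132.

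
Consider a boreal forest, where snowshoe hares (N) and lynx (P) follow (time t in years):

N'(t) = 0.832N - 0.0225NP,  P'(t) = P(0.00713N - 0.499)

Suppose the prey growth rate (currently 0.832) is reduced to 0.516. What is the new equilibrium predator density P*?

P* ≈ 22.9

At the interior fixed point, setting dN/dt = 0 with N > 0 fixes P* = (prey growth rate)/(NP coefficient) — independent of the other coefficients.
With the change, P* = 0.516/0.0225 = 22.9; it falls from 37.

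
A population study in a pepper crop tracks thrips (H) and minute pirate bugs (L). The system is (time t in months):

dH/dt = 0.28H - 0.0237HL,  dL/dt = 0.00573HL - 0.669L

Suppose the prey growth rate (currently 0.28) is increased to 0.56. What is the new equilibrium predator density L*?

At the interior fixed point, setting dH/dt = 0 with H > 0 fixes L* = (prey growth rate)/(HL coefficient) — independent of the other coefficients.
With the change, L* = 0.56/0.0237 = 23.6; it rises from 11.8.

L* ≈ 23.6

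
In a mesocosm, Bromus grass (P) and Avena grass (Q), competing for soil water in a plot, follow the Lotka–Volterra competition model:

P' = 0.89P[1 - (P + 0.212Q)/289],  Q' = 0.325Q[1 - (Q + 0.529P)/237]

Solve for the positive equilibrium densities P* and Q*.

P* ≈ 269, Q* ≈ 94.7

Setting both brackets to zero gives the nullclines P + 0.212Q = 289 and 0.529P + Q = 237.
Substituting Q = 237 - 0.529P into the first: P(1 - 0.212·0.529) = 289 - 0.212·237.
So P* = 239/0.888 = 269, and then Q* = 237 - 0.529·269 = 94.7.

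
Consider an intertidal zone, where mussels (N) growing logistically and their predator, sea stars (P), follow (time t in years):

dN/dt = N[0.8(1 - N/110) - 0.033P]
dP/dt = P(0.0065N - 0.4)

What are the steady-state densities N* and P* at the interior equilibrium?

N* ≈ 61.5, P* ≈ 10.7

From dP/dt = 0 with P > 0: 0.0065N* = 0.4, so N* = 61.5.
Substitute into dN/dt = 0: 0.8(1 - 61.5/110) = 0.033P*.
The bracket is 0.441, giving P* = 0.352/0.033 = 10.7.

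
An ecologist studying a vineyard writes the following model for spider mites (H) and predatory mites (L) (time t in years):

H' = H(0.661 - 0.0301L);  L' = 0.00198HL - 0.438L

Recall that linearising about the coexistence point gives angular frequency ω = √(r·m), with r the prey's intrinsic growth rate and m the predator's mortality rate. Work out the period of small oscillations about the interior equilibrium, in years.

Here r = 0.661 and m = 0.438, so r·m = 0.29.
ω = √0.29 = 0.538 per year, hence T = 2π/ω ≈ 11.7 years.

T ≈ 11.7 years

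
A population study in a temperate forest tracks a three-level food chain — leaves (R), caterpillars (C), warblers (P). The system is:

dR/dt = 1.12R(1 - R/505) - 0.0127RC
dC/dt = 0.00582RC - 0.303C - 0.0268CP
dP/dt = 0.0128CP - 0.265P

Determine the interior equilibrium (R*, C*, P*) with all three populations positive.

R* ≈ 386, C* ≈ 20.7, P* ≈ 72.6

From dP/dt = 0: 0.0128C* = 0.265, so C* = 20.7.
From dR/dt = 0: 1.12(1 - R*/505) = 0.0127·20.7, giving R* = 505·(1 - 0.235) = 386.
From dC/dt = 0: 0.00582·386 - 0.303 = 0.0268P*, so P* = 1.95/0.0268 = 72.6.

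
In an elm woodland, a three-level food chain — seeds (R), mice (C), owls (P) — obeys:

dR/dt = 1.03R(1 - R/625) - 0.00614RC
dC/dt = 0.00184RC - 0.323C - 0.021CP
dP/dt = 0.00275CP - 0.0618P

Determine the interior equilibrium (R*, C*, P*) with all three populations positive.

R* ≈ 541, C* ≈ 22.5, P* ≈ 32

From dP/dt = 0: 0.00275C* = 0.0618, so C* = 22.5.
From dR/dt = 0: 1.03(1 - R*/625) = 0.00614·22.5, giving R* = 625·(1 - 0.134) = 541.
From dC/dt = 0: 0.00184·541 - 0.323 = 0.021P*, so P* = 0.673/0.021 = 32.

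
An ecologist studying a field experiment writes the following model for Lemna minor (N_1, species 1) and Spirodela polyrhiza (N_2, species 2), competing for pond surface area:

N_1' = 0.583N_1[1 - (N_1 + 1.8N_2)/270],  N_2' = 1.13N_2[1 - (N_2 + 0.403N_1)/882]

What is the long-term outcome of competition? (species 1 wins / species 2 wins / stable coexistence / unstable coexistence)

species 2 excludes species 1

Compare the nullcline intercepts: K1/α12 = 270/1.8 = 150 < K2 = 882; K2/α21 = 882/0.403 = 2190 > K1 = 270.
Since the inequalities point opposite ways, species 2 can invade but species 1 cannot.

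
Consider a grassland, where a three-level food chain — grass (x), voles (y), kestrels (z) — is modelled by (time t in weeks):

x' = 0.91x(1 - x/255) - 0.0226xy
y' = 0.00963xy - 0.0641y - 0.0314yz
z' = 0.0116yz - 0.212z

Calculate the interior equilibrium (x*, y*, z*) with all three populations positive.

x* ≈ 139, y* ≈ 18.3, z* ≈ 40.7

From dz/dt = 0: 0.0116y* = 0.212, so y* = 18.3.
From dx/dt = 0: 0.91(1 - x*/255) = 0.0226·18.3, giving x* = 255·(1 - 0.454) = 139.
From dy/dt = 0: 0.00963·139 - 0.0641 = 0.0314z*, so z* = 1.28/0.0314 = 40.7.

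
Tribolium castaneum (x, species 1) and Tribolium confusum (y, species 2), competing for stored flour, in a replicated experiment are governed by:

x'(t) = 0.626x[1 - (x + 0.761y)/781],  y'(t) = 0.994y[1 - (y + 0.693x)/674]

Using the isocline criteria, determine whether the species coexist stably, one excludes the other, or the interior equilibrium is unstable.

stable coexistence

Compare the nullcline intercepts: K1/α12 = 781/0.761 = 1030 > K2 = 674; K2/α21 = 674/0.693 = 973 > K1 = 781.
Since both inequalities hold, each species can invade when rare, so the interior equilibrium is stable.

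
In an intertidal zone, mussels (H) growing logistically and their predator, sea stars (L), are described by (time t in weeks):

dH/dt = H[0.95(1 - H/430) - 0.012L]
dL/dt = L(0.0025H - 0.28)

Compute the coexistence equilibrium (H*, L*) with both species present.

H* ≈ 112, L* ≈ 58.5

From dL/dt = 0 with L > 0: 0.0025H* = 0.28, so H* = 112.
Substitute into dH/dt = 0: 0.95(1 - 112/430) = 0.012L*.
The bracket is 0.74, giving L* = 0.703/0.012 = 58.5.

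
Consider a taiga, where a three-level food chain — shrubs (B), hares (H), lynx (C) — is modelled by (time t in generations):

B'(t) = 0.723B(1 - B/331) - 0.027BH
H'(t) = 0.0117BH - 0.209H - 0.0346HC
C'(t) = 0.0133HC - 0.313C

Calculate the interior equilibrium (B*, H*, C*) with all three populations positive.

B* ≈ 40.1, H* ≈ 23.5, C* ≈ 7.52

From dC/dt = 0: 0.0133H* = 0.313, so H* = 23.5.
From dB/dt = 0: 0.723(1 - B*/331) = 0.027·23.5, giving B* = 331·(1 - 0.879) = 40.1.
From dH/dt = 0: 0.0117·40.1 - 0.209 = 0.0346C*, so C* = 0.26/0.0346 = 7.52.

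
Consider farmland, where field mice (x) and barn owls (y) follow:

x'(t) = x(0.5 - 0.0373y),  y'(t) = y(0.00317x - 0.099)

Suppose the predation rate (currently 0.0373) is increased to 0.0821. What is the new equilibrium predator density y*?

At the interior fixed point, setting dx/dt = 0 with x > 0 fixes y* = (prey growth rate)/(xy coefficient) — independent of the other coefficients.
With the change, y* = 0.5/0.0821 = 6.09; it falls from 13.4.

y* ≈ 6.09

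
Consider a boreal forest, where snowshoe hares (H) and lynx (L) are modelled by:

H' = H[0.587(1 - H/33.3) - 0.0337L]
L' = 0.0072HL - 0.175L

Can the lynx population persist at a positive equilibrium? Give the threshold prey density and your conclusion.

Threshold H = 24.3; K > 24.3, so yes, the predator persists.

The predator equation gives dL/dt > 0 only when H > 0.175/0.0072 = 24.3.
Without the predator, H → K = 33.3. Since 33.3 > 24.3, the predator can invade and persist.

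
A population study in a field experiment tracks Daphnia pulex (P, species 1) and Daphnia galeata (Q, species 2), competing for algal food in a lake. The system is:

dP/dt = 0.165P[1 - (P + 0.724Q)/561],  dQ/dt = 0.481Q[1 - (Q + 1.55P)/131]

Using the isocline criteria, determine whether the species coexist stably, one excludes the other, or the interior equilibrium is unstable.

species 1 excludes species 2

Compare the nullcline intercepts: K1/α12 = 561/0.724 = 775 > K2 = 131; K2/α21 = 131/1.55 = 84.5 < K1 = 561.
Since the inequalities point opposite ways, species 1 can invade but species 2 cannot.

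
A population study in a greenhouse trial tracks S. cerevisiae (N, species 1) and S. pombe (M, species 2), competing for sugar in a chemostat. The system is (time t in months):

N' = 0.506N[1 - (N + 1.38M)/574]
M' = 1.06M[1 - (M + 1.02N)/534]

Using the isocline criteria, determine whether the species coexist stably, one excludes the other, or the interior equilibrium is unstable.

unstable coexistence (outcome depends on initial conditions)

Compare the nullcline intercepts: K1/α12 = 574/1.38 = 416 < K2 = 534; K2/α21 = 534/1.02 = 524 < K1 = 574.
Since both are reversed, neither can invade when rare; the interior point is a saddle.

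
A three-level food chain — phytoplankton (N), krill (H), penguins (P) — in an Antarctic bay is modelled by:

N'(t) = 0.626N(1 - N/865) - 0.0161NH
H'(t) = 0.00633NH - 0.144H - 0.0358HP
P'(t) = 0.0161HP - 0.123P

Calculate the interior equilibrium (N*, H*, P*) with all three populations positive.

N* ≈ 695, H* ≈ 7.64, P* ≈ 119

From dP/dt = 0: 0.0161H* = 0.123, so H* = 7.64.
From dN/dt = 0: 0.626(1 - N*/865) = 0.0161·7.64, giving N* = 865·(1 - 0.196) = 695.
From dH/dt = 0: 0.00633·695 - 0.144 = 0.0358P*, so P* = 4.26/0.0358 = 119.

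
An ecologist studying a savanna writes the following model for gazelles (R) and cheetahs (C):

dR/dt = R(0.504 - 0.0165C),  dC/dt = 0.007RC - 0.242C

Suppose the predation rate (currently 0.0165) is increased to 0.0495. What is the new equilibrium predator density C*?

C* ≈ 10.2

At the interior fixed point, setting dR/dt = 0 with R > 0 fixes C* = (prey growth rate)/(RC coefficient) — independent of the other coefficients.
With the change, C* = 0.504/0.0495 = 10.2; it falls from 30.5.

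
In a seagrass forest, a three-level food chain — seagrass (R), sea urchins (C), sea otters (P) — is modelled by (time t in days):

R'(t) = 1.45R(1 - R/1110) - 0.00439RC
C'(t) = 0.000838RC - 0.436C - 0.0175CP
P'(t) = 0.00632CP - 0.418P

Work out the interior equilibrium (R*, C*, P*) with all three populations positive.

R* ≈ 888, C* ≈ 66.1, P* ≈ 17.6

From dP/dt = 0: 0.00632C* = 0.418, so C* = 66.1.
From dR/dt = 0: 1.45(1 - R*/1110) = 0.00439·66.1, giving R* = 1110·(1 - 0.2) = 888.
From dC/dt = 0: 0.000838·888 - 0.436 = 0.0175P*, so P* = 0.308/0.0175 = 17.6.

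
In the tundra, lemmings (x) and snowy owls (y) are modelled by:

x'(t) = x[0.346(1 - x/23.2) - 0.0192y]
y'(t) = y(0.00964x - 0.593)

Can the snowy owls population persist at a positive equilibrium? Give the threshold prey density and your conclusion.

The predator equation gives dy/dt > 0 only when x > 0.593/0.00964 = 61.5.
Without the predator, x → K = 23.2. Since 23.2 < 61.5, the predator cannot invade.

Threshold x = 61.5; K < 61.5, so no, the predator goes extinct.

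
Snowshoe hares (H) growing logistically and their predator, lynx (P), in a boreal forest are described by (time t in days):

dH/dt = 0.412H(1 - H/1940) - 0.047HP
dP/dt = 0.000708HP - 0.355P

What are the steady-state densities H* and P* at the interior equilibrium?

From dP/dt = 0 with P > 0: 0.000708H* = 0.355, so H* = 501.
Substitute into dH/dt = 0: 0.412(1 - 501/1940) = 0.047P*.
The bracket is 0.742, giving P* = 0.306/0.047 = 6.5.

H* ≈ 501, P* ≈ 6.5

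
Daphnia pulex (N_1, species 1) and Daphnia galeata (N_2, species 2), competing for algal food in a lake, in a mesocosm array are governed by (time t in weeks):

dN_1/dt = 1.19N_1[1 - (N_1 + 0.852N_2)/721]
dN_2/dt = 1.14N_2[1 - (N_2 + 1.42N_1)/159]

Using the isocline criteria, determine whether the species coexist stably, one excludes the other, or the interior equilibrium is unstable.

species 1 excludes species 2

Compare the nullcline intercepts: K1/α12 = 721/0.852 = 846 > K2 = 159; K2/α21 = 159/1.42 = 112 < K1 = 721.
Since the inequalities point opposite ways, species 1 can invade but species 2 cannot.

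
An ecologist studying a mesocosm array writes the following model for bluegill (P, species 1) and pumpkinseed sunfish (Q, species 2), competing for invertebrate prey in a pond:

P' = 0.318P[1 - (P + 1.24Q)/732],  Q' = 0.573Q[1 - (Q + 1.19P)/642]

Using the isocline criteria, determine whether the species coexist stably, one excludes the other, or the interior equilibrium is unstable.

unstable coexistence (outcome depends on initial conditions)

Compare the nullcline intercepts: K1/α12 = 732/1.24 = 590 < K2 = 642; K2/α21 = 642/1.19 = 539 < K1 = 732.
Since both are reversed, neither can invade when rare; the interior point is a saddle.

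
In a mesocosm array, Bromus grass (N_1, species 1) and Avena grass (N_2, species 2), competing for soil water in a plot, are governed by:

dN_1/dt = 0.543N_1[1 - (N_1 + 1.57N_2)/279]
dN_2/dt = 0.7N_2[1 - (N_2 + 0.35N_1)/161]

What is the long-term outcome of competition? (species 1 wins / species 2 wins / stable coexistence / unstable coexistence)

Compare the nullcline intercepts: K1/α12 = 279/1.57 = 178 > K2 = 161; K2/α21 = 161/0.35 = 460 > K1 = 279.
Since both inequalities hold, each species can invade when rare, so the interior equilibrium is stable.

stable coexistence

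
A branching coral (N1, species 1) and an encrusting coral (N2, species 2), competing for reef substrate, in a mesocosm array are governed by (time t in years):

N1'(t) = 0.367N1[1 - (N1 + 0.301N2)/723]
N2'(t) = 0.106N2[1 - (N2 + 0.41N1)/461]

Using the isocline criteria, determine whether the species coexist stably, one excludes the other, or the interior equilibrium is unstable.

stable coexistence

Compare the nullcline intercepts: K1/α12 = 723/0.301 = 2400 > K2 = 461; K2/α21 = 461/0.41 = 1120 > K1 = 723.
Since both inequalities hold, each species can invade when rare, so the interior equilibrium is stable.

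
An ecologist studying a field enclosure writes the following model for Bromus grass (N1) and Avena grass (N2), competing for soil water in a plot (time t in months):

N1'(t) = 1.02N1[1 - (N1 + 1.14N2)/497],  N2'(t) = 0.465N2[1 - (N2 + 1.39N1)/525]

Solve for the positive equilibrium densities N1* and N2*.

Setting both brackets to zero gives the nullclines N1 + 1.14N2 = 497 and 1.39N1 + N2 = 525.
Substituting N2 = 525 - 1.39N1 into the first: N1(1 - 1.14·1.39) = 497 - 1.14·525.
So N1* = -102/-0.585 = 174, and then N2* = 525 - 1.39·174 = 284.

N1* ≈ 174, N2* ≈ 284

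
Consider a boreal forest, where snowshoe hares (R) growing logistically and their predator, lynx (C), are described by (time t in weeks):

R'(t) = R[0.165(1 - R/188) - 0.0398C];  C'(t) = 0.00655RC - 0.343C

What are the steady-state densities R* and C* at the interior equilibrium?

From dC/dt = 0 with C > 0: 0.00655R* = 0.343, so R* = 52.4.
Substitute into dR/dt = 0: 0.165(1 - 52.4/188) = 0.0398C*.
The bracket is 0.721, giving C* = 0.119/0.0398 = 2.99.

R* ≈ 52.4, C* ≈ 2.99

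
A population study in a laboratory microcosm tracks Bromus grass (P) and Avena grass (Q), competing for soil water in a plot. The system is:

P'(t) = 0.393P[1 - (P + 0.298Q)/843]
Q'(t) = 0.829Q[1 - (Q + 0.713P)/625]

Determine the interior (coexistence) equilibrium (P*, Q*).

P* ≈ 834, Q* ≈ 30.4

Setting both brackets to zero gives the nullclines P + 0.298Q = 843 and 0.713P + Q = 625.
Substituting Q = 625 - 0.713P into the first: P(1 - 0.298·0.713) = 843 - 0.298·625.
So P* = 657/0.788 = 834, and then Q* = 625 - 0.713·834 = 30.4.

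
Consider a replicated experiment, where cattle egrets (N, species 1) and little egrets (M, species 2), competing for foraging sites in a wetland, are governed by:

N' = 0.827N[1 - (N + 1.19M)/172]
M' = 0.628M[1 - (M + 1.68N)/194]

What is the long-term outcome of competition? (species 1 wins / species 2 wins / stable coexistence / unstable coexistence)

Compare the nullcline intercepts: K1/α12 = 172/1.19 = 145 < K2 = 194; K2/α21 = 194/1.68 = 115 < K1 = 172.
Since both are reversed, neither can invade when rare; the interior point is a saddle.

unstable coexistence (outcome depends on initial conditions)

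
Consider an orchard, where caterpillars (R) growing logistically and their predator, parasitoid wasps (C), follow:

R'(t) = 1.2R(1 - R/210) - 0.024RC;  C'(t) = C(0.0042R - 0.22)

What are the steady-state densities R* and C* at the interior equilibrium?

R* ≈ 52.4, C* ≈ 37.5

From dC/dt = 0 with C > 0: 0.0042R* = 0.22, so R* = 52.4.
Substitute into dR/dt = 0: 1.2(1 - 52.4/210) = 0.024C*.
The bracket is 0.751, giving C* = 0.901/0.024 = 37.5.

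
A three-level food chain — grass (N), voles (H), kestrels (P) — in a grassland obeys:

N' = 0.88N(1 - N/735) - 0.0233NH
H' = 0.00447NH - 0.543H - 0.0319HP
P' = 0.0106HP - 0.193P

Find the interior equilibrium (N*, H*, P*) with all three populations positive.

N* ≈ 381, H* ≈ 18.2, P* ≈ 36.3

From dP/dt = 0: 0.0106H* = 0.193, so H* = 18.2.
From dN/dt = 0: 0.88(1 - N*/735) = 0.0233·18.2, giving N* = 735·(1 - 0.482) = 381.
From dH/dt = 0: 0.00447·381 - 0.543 = 0.0319P*, so P* = 1.16/0.0319 = 36.3.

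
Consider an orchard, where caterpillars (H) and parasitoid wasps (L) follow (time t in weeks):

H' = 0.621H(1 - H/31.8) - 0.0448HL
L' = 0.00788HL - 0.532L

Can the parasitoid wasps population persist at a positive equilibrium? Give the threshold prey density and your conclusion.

Threshold H = 67.5; K < 67.5, so no, the predator goes extinct.

The predator equation gives dL/dt > 0 only when H > 0.532/0.00788 = 67.5.
Without the predator, H → K = 31.8. Since 31.8 < 67.5, the predator cannot invade.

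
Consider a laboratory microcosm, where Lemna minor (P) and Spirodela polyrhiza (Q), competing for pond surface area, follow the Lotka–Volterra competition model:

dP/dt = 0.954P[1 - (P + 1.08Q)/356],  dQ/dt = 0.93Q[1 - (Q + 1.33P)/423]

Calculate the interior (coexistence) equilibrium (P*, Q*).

P* ≈ 231, Q* ≈ 116

Setting both brackets to zero gives the nullclines P + 1.08Q = 356 and 1.33P + Q = 423.
Substituting Q = 423 - 1.33P into the first: P(1 - 1.08·1.33) = 356 - 1.08·423.
So P* = -101/-0.436 = 231, and then Q* = 423 - 1.33·231 = 116.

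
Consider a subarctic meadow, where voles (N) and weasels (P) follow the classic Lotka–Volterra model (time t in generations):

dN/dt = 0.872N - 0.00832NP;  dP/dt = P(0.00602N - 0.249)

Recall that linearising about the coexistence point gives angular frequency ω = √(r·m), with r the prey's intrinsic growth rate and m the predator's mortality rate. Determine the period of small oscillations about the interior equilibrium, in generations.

Here r = 0.872 and m = 0.249, so r·m = 0.217.
ω = √0.217 = 0.466 per generation, hence T = 2π/ω ≈ 13.5 generations.

T ≈ 13.5 generations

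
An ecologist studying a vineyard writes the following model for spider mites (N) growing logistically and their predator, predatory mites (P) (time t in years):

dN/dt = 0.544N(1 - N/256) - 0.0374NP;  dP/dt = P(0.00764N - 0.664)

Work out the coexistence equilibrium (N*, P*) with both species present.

From dP/dt = 0 with P > 0: 0.00764N* = 0.664, so N* = 86.9.
Substitute into dN/dt = 0: 0.544(1 - 86.9/256) = 0.0374P*.
The bracket is 0.661, giving P* = 0.359/0.0374 = 9.61.

N* ≈ 86.9, P* ≈ 9.61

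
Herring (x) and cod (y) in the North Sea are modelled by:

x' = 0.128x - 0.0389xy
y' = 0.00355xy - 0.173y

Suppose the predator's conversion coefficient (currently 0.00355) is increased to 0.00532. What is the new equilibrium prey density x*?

At the interior fixed point, setting dy/dt = 0 with y > 0 fixes x* = (predator death rate)/(xy coefficient) — independent of the other coefficients.
With the change, x* = 0.173/0.00532 = 32.5; it falls from 48.7.

x* ≈ 32.5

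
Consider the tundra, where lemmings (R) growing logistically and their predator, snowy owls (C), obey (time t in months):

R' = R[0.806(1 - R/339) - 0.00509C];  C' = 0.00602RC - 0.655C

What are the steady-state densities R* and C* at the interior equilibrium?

From dC/dt = 0 with C > 0: 0.00602R* = 0.655, so R* = 109.
Substitute into dR/dt = 0: 0.806(1 - 109/339) = 0.00509C*.
The bracket is 0.679, giving C* = 0.547/0.00509 = 108.

R* ≈ 109, C* ≈ 108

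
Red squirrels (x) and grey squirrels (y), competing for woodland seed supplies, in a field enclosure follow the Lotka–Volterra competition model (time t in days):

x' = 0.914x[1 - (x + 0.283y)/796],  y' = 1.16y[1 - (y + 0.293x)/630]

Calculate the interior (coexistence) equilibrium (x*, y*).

x* ≈ 674, y* ≈ 433

Setting both brackets to zero gives the nullclines x + 0.283y = 796 and 0.293x + y = 630.
Substituting y = 630 - 0.293x into the first: x(1 - 0.283·0.293) = 796 - 0.283·630.
So x* = 618/0.917 = 674, and then y* = 630 - 0.293·674 = 433.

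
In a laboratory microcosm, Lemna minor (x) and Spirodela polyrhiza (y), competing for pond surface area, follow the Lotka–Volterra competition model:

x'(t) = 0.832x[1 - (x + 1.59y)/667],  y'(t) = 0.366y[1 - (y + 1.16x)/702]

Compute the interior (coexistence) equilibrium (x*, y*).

Setting both brackets to zero gives the nullclines x + 1.59y = 667 and 1.16x + y = 702.
Substituting y = 702 - 1.16x into the first: x(1 - 1.59·1.16) = 667 - 1.59·702.
So x* = -449/-0.844 = 532, and then y* = 702 - 1.16·532 = 84.9.

x* ≈ 532, y* ≈ 84.9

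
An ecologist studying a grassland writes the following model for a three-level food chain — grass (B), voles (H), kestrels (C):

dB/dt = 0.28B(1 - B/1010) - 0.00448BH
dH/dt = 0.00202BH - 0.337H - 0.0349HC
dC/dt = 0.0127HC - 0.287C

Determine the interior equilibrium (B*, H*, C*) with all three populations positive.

B* ≈ 645, H* ≈ 22.6, C* ≈ 27.7

From dC/dt = 0: 0.0127H* = 0.287, so H* = 22.6.
From dB/dt = 0: 0.28(1 - B*/1010) = 0.00448·22.6, giving B* = 1010·(1 - 0.362) = 645.
From dH/dt = 0: 0.00202·645 - 0.337 = 0.0349C*, so C* = 0.966/0.0349 = 27.7.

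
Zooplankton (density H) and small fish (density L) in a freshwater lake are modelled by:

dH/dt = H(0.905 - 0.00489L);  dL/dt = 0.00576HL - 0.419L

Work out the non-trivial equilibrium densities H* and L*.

H* ≈ 72.7, L* ≈ 185

Set dL/dt = 0 with L > 0: 0.00576H - 0.419 = 0, so H* = 0.419/0.00576 = 72.7.
Set dH/dt = 0 with H > 0: 0.905 - 0.00489L = 0, so L* = 0.905/0.00489 = 185.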